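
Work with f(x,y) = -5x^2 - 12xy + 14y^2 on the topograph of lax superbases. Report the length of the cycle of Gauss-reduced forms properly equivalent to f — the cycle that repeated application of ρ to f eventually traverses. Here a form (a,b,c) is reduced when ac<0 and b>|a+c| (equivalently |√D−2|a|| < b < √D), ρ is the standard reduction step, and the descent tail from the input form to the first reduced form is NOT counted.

D = 424, ⌊√D⌋ = 20
descent: ρ → (14,12,-5)  [lands on river]
river: ρ → (-5,18,5)
river: ρ → (5,12,-14)
river: ρ → (-14,16,3)
river: ρ → (3,20,-2)
river: ρ → (-2,20,3)
river: ρ → (3,16,-14)
river: ρ → (-14,12,5)
river: ρ → (5,18,-5)
river: ρ → (-5,12,14)
river: ρ → (14,16,-3)
river: ρ → (-3,20,2)
river: ρ → (2,20,-3)
river: ρ → (-3,16,14)
ρ-cycle length = 14 (tail of 1 descent step not counted)

14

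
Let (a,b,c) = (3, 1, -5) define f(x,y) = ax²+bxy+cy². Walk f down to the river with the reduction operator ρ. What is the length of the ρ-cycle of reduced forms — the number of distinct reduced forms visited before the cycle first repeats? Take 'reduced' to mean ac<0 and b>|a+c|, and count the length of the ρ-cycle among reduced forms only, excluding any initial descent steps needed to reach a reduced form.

D = 61, ⌊√D⌋ = 7
descent: ρ → (-5,-1,3)
descent: ρ → (3,7,-1)  [lands on river]
river: ρ → (-1,7,3)
river: ρ → (3,5,-3)
river: ρ → (-3,7,1)
river: ρ → (1,7,-3)
river: ρ → (-3,5,3)
ρ-cycle length = 6 (tail of 2 descent steps not counted)

6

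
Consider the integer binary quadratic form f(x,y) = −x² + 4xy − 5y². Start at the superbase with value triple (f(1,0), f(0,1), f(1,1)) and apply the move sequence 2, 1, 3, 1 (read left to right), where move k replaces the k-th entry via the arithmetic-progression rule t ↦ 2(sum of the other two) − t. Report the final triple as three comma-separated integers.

start (-1,-5,-2) = (f(1,0),f(0,1),f(1,1))
replace slot 2: 2·((-1)+(-2)) − (-5) = -1 → (-1,-1,-2)
replace slot 1: 2·((-1)+(-2)) − (-1) = -5 → (-5,-1,-2)
replace slot 3: 2·((-5)+(-1)) − (-2) = -10 → (-5,-1,-10)
replace slot 1: 2·((-1)+(-10)) − (-5) = -17 → (-17,-1,-10)

-17,-1,-10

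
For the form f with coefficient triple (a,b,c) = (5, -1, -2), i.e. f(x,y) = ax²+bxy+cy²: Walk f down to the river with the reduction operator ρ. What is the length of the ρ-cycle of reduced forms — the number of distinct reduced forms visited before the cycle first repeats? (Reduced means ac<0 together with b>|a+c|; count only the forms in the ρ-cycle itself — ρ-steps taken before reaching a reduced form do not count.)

D = 41, ⌊√D⌋ = 6
descent: ρ → (-2,5,2)  [lands on river]
river: ρ → (2,3,-4)
river: ρ → (-4,5,1)
river: ρ → (1,5,-4)
river: ρ → (-4,3,2)
river: ρ → (2,5,-2)
river: ρ → (-2,3,4)
river: ρ → (4,5,-1)
river: ρ → (-1,5,4)
river: ρ → (4,3,-2)
ρ-cycle length = 10 (tail of 1 descent step not counted)

10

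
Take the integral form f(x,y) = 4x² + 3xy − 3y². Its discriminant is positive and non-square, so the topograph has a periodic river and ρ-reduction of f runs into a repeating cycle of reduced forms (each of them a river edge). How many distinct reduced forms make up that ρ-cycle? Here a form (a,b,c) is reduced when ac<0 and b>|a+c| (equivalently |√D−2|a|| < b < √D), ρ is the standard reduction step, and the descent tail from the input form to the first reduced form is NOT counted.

D = 57, ⌊√D⌋ = 7
river: ρ → (-3,3,4)
river: ρ → (4,5,-2)
river: ρ → (-2,7,1)
river: ρ → (1,7,-2)
river: ρ → (-2,5,4)
river: ρ → (4,3,-3)
ρ-cycle length = 6 (tail of 0 descent steps not counted)

6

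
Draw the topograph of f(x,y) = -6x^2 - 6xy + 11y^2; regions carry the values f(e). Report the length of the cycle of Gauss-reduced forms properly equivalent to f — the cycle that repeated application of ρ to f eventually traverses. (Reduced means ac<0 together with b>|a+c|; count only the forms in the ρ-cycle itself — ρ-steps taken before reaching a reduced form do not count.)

D = 300, ⌊√D⌋ = 17
descent: ρ → (11,6,-6)  [lands on river]
river: ρ → (-6,6,11)
river: ρ → (11,16,-1)
river: ρ → (-1,16,11)
ρ-cycle length = 4 (tail of 1 descent step not counted)

4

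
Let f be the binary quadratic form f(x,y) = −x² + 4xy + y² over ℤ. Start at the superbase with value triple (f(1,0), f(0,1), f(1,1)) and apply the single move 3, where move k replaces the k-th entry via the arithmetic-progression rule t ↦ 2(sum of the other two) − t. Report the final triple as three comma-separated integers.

start (-1,1,4) = (f(1,0),f(0,1),f(1,1))
replace slot 3: 2·((-1)+1) − 4 = -4 → (-1,1,-4)

-1,1,-4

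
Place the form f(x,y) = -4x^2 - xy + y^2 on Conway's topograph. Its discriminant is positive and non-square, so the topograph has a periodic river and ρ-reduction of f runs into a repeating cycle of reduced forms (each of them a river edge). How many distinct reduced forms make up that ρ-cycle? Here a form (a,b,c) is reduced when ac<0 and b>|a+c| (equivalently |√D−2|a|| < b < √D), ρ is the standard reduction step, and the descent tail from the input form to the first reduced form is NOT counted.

D = 17, ⌊√D⌋ = 4
descent: ρ → (1,3,-2)  [lands on river]
river: ρ → (-2,1,2)
river: ρ → (2,3,-1)
river: ρ → (-1,3,2)
river: ρ → (2,1,-2)
river: ρ → (-2,3,1)
ρ-cycle length = 6 (tail of 1 descent step not counted)

6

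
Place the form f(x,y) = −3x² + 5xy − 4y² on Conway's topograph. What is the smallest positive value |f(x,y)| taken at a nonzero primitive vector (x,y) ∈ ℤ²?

translate: b→1 (≡-5 mod 6), so (3,-5,4)→(3,1,2)
flip: (3,1,2)→(2,-1,3)
reduced (well bottom): (2,-1,3) with a≤c, −a<b≤a
well minimum |f| = |-2| = 2 (negative-definite)

2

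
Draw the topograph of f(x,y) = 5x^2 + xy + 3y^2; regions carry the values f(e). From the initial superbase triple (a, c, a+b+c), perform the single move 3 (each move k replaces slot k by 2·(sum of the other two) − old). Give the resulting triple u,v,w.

start (5,3,9) = (f(1,0),f(0,1),f(1,1))
replace slot 3: 2·(5+3) − 9 = 7 → (5,3,7)

5,3,7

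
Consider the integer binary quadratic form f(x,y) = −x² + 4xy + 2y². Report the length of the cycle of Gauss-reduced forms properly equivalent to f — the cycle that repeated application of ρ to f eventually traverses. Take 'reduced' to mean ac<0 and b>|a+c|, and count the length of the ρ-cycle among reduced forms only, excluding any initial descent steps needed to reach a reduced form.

D = 24, ⌊√D⌋ = 4
river: ρ → (2,4,-1)
river: ρ → (-1,4,2)
ρ-cycle length = 2 (tail of 0 descent steps not counted)

2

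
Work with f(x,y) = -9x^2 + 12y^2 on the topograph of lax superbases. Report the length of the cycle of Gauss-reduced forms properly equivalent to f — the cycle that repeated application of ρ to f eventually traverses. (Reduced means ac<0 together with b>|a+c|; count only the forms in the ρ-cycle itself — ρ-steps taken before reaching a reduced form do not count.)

D = 432, ⌊√D⌋ = 20
descent: ρ → (12,0,-9)
descent: ρ → (-9,18,3)  [lands on river]
river: ρ → (3,18,-9)
ρ-cycle length = 2 (tail of 2 descent steps not counted)

2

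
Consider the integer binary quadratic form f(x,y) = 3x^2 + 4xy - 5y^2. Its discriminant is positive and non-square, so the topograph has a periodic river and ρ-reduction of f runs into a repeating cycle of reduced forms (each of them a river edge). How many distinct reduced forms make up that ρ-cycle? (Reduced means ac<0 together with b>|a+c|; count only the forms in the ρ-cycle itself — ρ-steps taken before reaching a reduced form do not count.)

D = 76, ⌊√D⌋ = 8
river: ρ → (-5,6,2)
river: ρ → (2,6,-5)
river: ρ → (-5,4,3)
river: ρ → (3,8,-1)
river: ρ → (-1,8,3)
river: ρ → (3,4,-5)
ρ-cycle length = 6 (tail of 0 descent steps not counted)

6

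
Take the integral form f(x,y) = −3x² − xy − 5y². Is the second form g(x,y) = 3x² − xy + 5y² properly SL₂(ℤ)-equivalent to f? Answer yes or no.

D₁ = -59, D₂ = -59
f is negative-definite; reduce −f:
−f: reduced (well bottom): (3,1,5) with a≤c, −a<b≤a
flip sign back: reduced form of f is (-3,-1,-5)
g: reduced (well bottom): (3,-1,5) with a≤c, −a<b≤a
reduced forms (-3, -1, -5) vs (3, -1, 5) ⇒ inequivalent

no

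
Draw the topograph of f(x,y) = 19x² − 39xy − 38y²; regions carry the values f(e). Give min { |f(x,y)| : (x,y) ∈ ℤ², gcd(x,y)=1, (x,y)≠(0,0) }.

descent: ρ → (-38,39,19)  [lands on river]
river: ρ → (19,37,-40)
river: ρ → (-40,43,16)
river: ρ → (16,53,-25)
river: ρ → (-25,47,22)
river: ρ → (22,41,-31)
river: ρ → (-31,21,32)
river: ρ → (32,43,-20)
river: ρ → (-20,37,38)
river: ρ → (38,39,-19)
river: ρ → (-19,37,40)
river: ρ → (40,43,-16)
river: ρ → (-16,53,25)
river: ρ → (25,47,-22)
river: ρ → (-22,41,31)
river: ρ → (31,21,-32)
river: ρ → (-32,43,20)
river: ρ → (20,37,-38)
closes: descent 1, river 18
min |a| on river = 16

16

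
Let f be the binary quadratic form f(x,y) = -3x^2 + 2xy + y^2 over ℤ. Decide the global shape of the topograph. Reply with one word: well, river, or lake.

D = b²−4ac = 2² − 4·(-3)·1 = 16
D = 4² is a perfect square ⇒ form factors over ℤ ⇒ lakes

lake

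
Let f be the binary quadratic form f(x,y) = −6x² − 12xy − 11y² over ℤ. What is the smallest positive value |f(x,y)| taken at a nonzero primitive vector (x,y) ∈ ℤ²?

translate: b→0 (≡12 mod 12), so (6,12,11)→(6,0,5)
flip: (6,0,5)→(5,0,6)
reduced (well bottom): (5,0,6) with a≤c, −a<b≤a
well minimum |f| = |-5| = 5 (negative-definite)

5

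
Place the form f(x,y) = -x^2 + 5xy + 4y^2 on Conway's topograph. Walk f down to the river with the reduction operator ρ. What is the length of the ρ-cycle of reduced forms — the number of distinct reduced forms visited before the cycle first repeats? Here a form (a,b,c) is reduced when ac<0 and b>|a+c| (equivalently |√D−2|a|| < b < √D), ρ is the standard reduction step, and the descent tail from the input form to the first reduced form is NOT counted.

D = 41, ⌊√D⌋ = 6
river: ρ → (4,3,-2)
river: ρ → (-2,5,2)
river: ρ → (2,3,-4)
river: ρ → (-4,5,1)
river: ρ → (1,5,-4)
river: ρ → (-4,3,2)
river: ρ → (2,5,-2)
river: ρ → (-2,3,4)
river: ρ → (4,5,-1)
river: ρ → (-1,5,4)
ρ-cycle length = 10 (tail of 0 descent steps not counted)

10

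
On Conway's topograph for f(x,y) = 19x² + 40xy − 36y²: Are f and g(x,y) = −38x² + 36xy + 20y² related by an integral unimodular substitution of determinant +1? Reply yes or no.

D₁ = 4336, D₂ = 4336
river cycle of f (length 44): (-36, 32, 23), (23, 60, -8), (-8, 52, 51), (51, 50, -9), (-9, 58, 27), (27, 50, -17), (-17, 52, 24), (24, 44, -25), (-25, 56, 12), (12, 64, -5), … (34 more)
river cycle of g (length 24): (20, 44, -30), (-30, 16, 34), (34, 52, -12), (-12, 44, 50), (50, 56, -6), (-6, 64, 10), (10, 56, -30), (-30, 64, 2), (2, 64, -30), (-30, 56, 10), … (14 more)
cycles differ ⇒ inequivalent

no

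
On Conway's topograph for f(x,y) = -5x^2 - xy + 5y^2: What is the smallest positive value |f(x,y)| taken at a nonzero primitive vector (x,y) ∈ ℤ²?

descent: ρ → (5,1,-5)  [lands on river]
river: ρ → (-5,9,1)
river: ρ → (1,9,-5)
river: ρ → (-5,1,5)
river: ρ → (5,9,-1)
river: ρ → (-1,9,5)
closes: descent 1, river 6
min |a| on river = 1

1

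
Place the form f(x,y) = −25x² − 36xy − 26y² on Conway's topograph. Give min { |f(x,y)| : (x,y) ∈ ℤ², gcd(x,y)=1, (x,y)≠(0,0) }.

translate: b→-14 (≡36 mod 50), so (25,36,26)→(25,-14,15)
flip: (25,-14,15)→(15,14,25)
reduced (well bottom): (15,14,25) with a≤c, −a<b≤a
well minimum |f| = |-15| = 15 (negative-definite)

15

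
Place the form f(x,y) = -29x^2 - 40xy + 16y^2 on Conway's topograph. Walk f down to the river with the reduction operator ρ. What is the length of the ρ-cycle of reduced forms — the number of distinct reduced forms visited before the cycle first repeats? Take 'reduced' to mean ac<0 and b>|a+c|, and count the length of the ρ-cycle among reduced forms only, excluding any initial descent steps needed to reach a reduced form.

D = 3456, ⌊√D⌋ = 58
descent: ρ → (16,40,-29)  [lands on river]
river: ρ → (-29,18,27)
river: ρ → (27,36,-20)
river: ρ → (-20,44,19)
river: ρ → (19,32,-32)
river: ρ → (-32,32,19)
river: ρ → (19,44,-20)
river: ρ → (-20,36,27)
river: ρ → (27,18,-29)
river: ρ → (-29,40,16)
river: ρ → (16,56,-5)
river: ρ → (-5,54,27)
river: ρ → (27,54,-5)
river: ρ → (-5,56,16)
ρ-cycle length = 14 (tail of 1 descent step not counted)

14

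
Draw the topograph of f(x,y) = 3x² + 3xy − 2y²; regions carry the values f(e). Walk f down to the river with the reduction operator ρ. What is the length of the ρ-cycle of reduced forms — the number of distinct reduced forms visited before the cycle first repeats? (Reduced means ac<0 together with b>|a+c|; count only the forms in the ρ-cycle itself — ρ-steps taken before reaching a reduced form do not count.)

D = 33, ⌊√D⌋ = 5
river: ρ → (-2,5,1)
river: ρ → (1,5,-2)
river: ρ → (-2,3,3)
river: ρ → (3,3,-2)
ρ-cycle length = 4 (tail of 0 descent steps not counted)

4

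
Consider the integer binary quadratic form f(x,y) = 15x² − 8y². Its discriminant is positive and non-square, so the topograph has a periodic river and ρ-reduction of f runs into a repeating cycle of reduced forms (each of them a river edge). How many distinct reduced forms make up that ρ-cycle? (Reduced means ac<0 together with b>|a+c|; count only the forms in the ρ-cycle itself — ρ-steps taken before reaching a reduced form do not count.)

D = 480, ⌊√D⌋ = 21
descent: ρ → (-8,16,7)  [lands on river]
river: ρ → (7,12,-12)
river: ρ → (-12,12,7)
river: ρ → (7,16,-8)
ρ-cycle length = 4 (tail of 1 descent step not counted)

4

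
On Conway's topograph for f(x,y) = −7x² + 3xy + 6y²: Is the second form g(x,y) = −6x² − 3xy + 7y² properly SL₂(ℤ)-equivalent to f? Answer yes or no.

D₁ = 177, D₂ = 177
river cycle of f (length 12): (6, 9, -4), (-4, 7, 8), (8, 9, -3), (-3, 9, 8), (8, 7, -4), (-4, 9, 6), (6, 3, -7), (-7, 11, 2), (2, 13, -1), (-1, 13, 2), … (2 more)
river cycle of g (length 12): (7, 3, -6), (-6, 9, 4), (4, 7, -8), (-8, 9, 3), (3, 9, -8), (-8, 7, 4), (4, 9, -6), (-6, 3, 7), (7, 11, -2), (-2, 13, 1), … (2 more)
cycles differ ⇒ inequivalent

no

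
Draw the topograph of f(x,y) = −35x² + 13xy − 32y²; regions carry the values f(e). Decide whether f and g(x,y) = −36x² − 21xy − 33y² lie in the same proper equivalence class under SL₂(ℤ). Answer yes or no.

D₁ = -4311, D₂ = -4311
f is negative-definite; reduce −f:
−f: flip: (35,-13,32)→(32,13,35)
−f: reduced (well bottom): (32,13,35) with a≤c, −a<b≤a
flip sign back: reduced form of f is (-32,-13,-35)
g is negative-definite; reduce −g:
−g: flip: (36,21,33)→(33,-21,36)
−g: reduced (well bottom): (33,-21,36) with a≤c, −a<b≤a
flip sign back: reduced form of g is (-33,21,-36)
reduced forms (-32, -13, -35) vs (-33, 21, -36) ⇒ inequivalent

no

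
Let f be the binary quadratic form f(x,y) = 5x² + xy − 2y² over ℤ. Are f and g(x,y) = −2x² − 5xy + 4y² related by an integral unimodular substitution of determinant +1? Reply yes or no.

D₁ = 41, D₂ = 57
discriminants differ ⇒ not SL₂(ℤ)-equivalent

no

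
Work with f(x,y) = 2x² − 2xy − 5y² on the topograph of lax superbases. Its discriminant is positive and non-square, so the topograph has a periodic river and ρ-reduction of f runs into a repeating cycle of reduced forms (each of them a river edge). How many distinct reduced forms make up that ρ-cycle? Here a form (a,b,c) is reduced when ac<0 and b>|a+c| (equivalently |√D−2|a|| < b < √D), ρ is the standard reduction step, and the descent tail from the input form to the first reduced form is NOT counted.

D = 44, ⌊√D⌋ = 6
descent: ρ → (-5,2,2)
descent: ρ → (2,6,-1)  [lands on river]
river: ρ → (-1,6,2)
ρ-cycle length = 2 (tail of 2 descent steps not counted)

2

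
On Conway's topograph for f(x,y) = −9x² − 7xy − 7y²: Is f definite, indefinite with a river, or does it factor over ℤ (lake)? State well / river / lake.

D = b²−4ac = (-7)² − 4·(-9)·(-7) = -203
D < 0 ⇒ definite ⇒ every region one sign ⇒ single well

well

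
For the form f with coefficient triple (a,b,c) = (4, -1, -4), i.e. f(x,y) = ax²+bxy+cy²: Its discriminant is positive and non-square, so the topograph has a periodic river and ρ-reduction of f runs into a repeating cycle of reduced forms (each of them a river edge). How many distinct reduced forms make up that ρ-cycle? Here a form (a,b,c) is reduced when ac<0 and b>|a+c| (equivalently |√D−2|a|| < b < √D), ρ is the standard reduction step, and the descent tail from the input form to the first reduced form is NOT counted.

D = 65, ⌊√D⌋ = 8
descent: ρ → (-4,1,4)  [lands on river]
river: ρ → (4,7,-1)
river: ρ → (-1,7,4)
river: ρ → (4,1,-4)
river: ρ → (-4,7,1)
river: ρ → (1,7,-4)
ρ-cycle length = 6 (tail of 1 descent step not counted)

6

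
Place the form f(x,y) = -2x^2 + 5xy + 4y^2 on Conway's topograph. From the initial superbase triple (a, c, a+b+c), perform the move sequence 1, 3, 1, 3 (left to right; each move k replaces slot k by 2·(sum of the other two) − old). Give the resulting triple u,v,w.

start (-2,4,7) = (f(1,0),f(0,1),f(1,1))
replace slot 1: 2·(4+7) − (-2) = 24 → (24,4,7)
replace slot 3: 2·(24+4) − 7 = 49 → (24,4,49)
replace slot 1: 2·(4+49) − 24 = 82 → (82,4,49)
replace slot 3: 2·(82+4) − 49 = 123 → (82,4,123)

82,4,123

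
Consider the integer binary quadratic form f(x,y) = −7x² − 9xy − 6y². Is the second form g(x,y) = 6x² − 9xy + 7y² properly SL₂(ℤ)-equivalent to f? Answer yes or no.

D₁ = -87, D₂ = -87
f is negative-definite; reduce −f:
−f: translate: b→-5 (≡9 mod 14), so (7,9,6)→(7,-5,4)
−f: flip: (7,-5,4)→(4,5,7)
−f: translate: b→-3 (≡5 mod 8), so (4,5,7)→(4,-3,6)
−f: reduced (well bottom): (4,-3,6) with a≤c, −a<b≤a
flip sign back: reduced form of f is (-4,3,-6)
g: translate: b→3 (≡-9 mod 12), so (6,-9,7)→(6,3,4)
g: flip: (6,3,4)→(4,-3,6)
g: reduced (well bottom): (4,-3,6) with a≤c, −a<b≤a
reduced forms (-4, 3, -6) vs (4, -3, 6) ⇒ inequivalent

no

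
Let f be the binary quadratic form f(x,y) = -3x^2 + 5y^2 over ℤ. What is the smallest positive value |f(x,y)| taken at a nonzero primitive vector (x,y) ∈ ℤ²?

descent: ρ → (5,0,-3)
descent: ρ → (-3,6,2)  [lands on river]
river: ρ → (2,6,-3)
closes: descent 2, river 2
min |a| on river = 2

2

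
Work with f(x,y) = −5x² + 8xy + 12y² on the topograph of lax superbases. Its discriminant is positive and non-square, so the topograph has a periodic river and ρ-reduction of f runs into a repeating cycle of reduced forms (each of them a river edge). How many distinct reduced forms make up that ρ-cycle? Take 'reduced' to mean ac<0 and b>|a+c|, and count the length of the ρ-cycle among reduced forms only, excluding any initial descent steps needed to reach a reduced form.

D = 304, ⌊√D⌋ = 17
river: ρ → (12,16,-1)
river: ρ → (-1,16,12)
river: ρ → (12,8,-5)
river: ρ → (-5,12,8)
river: ρ → (8,4,-9)
river: ρ → (-9,14,3)
river: ρ → (3,16,-4)
river: ρ → (-4,16,3)
river: ρ → (3,14,-9)
river: ρ → (-9,4,8)
river: ρ → (8,12,-5)
river: ρ → (-5,8,12)
ρ-cycle length = 12 (tail of 0 descent steps not counted)

12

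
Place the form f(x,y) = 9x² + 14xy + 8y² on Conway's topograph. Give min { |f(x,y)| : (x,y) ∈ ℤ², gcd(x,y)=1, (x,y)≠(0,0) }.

translate: b→-4 (≡14 mod 18), so (9,14,8)→(9,-4,3)
flip: (9,-4,3)→(3,4,9)
translate: b→-2 (≡4 mod 6), so (3,4,9)→(3,-2,8)
reduced (well bottom): (3,-2,8) with a≤c, −a<b≤a
well minimum = a = 3

3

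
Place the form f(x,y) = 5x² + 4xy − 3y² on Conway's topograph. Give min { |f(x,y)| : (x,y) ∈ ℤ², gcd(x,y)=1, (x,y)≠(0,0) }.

river: ρ → (-3,8,1)
river: ρ → (1,8,-3)
river: ρ → (-3,4,5)
river: ρ → (5,6,-2)
river: ρ → (-2,6,5)
river: ρ → (5,4,-3)
closes: descent 0, river 6
min |a| on river = 1

1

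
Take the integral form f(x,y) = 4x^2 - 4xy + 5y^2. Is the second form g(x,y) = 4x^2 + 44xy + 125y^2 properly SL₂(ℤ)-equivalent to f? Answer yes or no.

D₁ = -64, D₂ = -64
f: translate: b→4 (≡-4 mod 8), so (4,-4,5)→(4,4,5)
f: reduced (well bottom): (4,4,5) with a≤c, −a<b≤a
g: translate: b→4 (≡44 mod 8), so (4,44,125)→(4,4,5)
g: reduced (well bottom): (4,4,5) with a≤c, −a<b≤a
reduced forms (4, 4, 5) vs (4, 4, 5) ⇒ equivalent

yes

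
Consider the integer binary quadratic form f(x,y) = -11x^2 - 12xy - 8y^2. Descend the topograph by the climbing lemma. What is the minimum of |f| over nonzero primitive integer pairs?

translate: b→-10 (≡12 mod 22), so (11,12,8)→(11,-10,7)
flip: (11,-10,7)→(7,10,11)
translate: b→-4 (≡10 mod 14), so (7,10,11)→(7,-4,8)
reduced (well bottom): (7,-4,8) with a≤c, −a<b≤a
well minimum |f| = |-7| = 7 (negative-definite)

7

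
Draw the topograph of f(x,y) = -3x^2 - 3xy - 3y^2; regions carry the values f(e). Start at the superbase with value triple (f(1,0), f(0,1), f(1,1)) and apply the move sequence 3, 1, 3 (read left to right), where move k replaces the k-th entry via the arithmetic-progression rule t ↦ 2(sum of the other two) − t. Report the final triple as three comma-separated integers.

start (-3,-3,-9) = (f(1,0),f(0,1),f(1,1))
replace slot 3: 2·((-3)+(-3)) − (-9) = -3 → (-3,-3,-3)
replace slot 1: 2·((-3)+(-3)) − (-3) = -9 → (-9,-3,-3)
replace slot 3: 2·((-9)+(-3)) − (-3) = -21 → (-9,-3,-21)

-9,-3,-21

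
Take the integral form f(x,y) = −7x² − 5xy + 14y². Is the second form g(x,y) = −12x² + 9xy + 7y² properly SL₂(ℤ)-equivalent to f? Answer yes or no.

D₁ = 417, D₂ = 417
river cycle of f (length 18): (-7, 9, 12), (12, 15, -4), (-4, 17, 8), (8, 15, -6), (-6, 9, 14), (14, 19, -1), (-1, 19, 14), (14, 9, -6), (-6, 15, 8), (8, 17, -4), … (8 more)
river cycle of g (length 18): (7, 19, -2), (-2, 17, 16), (16, 15, -3), (-3, 15, 16), (16, 17, -2), (-2, 19, 7), (7, 9, -12), (-12, 15, 4), (4, 17, -8), (-8, 15, 6), … (8 more)
cycles differ ⇒ inequivalent

no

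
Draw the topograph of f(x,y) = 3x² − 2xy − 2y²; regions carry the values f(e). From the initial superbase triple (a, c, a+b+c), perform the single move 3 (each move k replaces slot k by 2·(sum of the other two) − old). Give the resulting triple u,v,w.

start (3,-2,-1) = (f(1,0),f(0,1),f(1,1))
replace slot 3: 2·(3+(-2)) − (-1) = 3 → (3,-2,3)

3,-2,3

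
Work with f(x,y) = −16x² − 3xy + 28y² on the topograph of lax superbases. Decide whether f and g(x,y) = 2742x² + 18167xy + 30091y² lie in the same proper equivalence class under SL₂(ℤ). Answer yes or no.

D₁ = 1801, D₂ = 1801
river cycle of f (length 130): (-16, 29, 15), (15, 31, -14), (-14, 25, 21), (21, 17, -18), (-18, 19, 20), (20, 21, -17), (-17, 13, 24), (24, 35, -6), (-6, 37, 18), (18, 35, -8), … (120 more)
river cycle of g (length 130): (9, 35, -16), (-16, 29, 15), (15, 31, -14), (-14, 25, 21), (21, 17, -18), (-18, 19, 20), (20, 21, -17), (-17, 13, 24), (24, 35, -6), (-6, 37, 18), … (120 more)
cycles coincide ⇒ equivalent

yes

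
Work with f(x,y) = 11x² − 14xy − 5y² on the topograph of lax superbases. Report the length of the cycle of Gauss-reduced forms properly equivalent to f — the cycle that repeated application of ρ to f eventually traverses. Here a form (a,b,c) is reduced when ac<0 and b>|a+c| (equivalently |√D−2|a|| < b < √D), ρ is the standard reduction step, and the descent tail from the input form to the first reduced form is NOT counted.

D = 416, ⌊√D⌋ = 20
descent: ρ → (-5,14,11)  [lands on river]
river: ρ → (11,8,-8)
river: ρ → (-8,8,11)
river: ρ → (11,14,-5)
river: ρ → (-5,16,8)
river: ρ → (8,16,-5)
ρ-cycle length = 6 (tail of 1 descent step not counted)

6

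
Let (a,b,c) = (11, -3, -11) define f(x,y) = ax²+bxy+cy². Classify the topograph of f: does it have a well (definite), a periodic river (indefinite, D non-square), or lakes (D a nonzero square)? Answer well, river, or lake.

D = b²−4ac = (-3)² − 4·11·(-11) = 493
D > 0 non-square ⇒ indefinite ⇒ periodic river

river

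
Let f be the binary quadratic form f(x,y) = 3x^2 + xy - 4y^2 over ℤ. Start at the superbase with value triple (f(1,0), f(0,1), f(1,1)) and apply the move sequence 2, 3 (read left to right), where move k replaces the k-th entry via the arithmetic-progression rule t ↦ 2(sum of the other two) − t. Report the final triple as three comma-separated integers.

start (3,-4,0) = (f(1,0),f(0,1),f(1,1))
replace slot 2: 2·(3+0) − (-4) = 10 → (3,10,0)
replace slot 3: 2·(3+10) − 0 = 26 → (3,10,26)

3,10,26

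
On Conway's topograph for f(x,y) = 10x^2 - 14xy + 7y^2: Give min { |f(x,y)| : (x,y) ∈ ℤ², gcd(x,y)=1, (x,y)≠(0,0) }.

translate: b→6 (≡-14 mod 20), so (10,-14,7)→(10,6,3)
flip: (10,6,3)→(3,-6,10)
translate: b→0 (≡-6 mod 6), so (3,-6,10)→(3,0,7)
reduced (well bottom): (3,0,7) with a≤c, −a<b≤a
well minimum = a = 3

3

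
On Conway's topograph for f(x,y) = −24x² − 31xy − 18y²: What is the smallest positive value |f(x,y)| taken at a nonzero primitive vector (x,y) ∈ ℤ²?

translate: b→-17 (≡31 mod 48), so (24,31,18)→(24,-17,11)
flip: (24,-17,11)→(11,17,24)
translate: b→-5 (≡17 mod 22), so (11,17,24)→(11,-5,18)
reduced (well bottom): (11,-5,18) with a≤c, −a<b≤a
well minimum |f| = |-11| = 11 (negative-definite)

11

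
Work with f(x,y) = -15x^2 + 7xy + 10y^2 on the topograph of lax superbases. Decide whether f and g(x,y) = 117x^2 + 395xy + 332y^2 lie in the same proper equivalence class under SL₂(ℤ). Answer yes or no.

D₁ = 649, D₂ = 649
river cycle of f (length 34): (10, 13, -12), (-12, 11, 11), (11, 11, -12), (-12, 13, 10), (10, 7, -15), (-15, 23, 2), (2, 25, -3), (-3, 23, 10), (10, 17, -9), (-9, 19, 8), … (24 more)
river cycle of g (length 34): (10, 13, -12), (-12, 11, 11), (11, 11, -12), (-12, 13, 10), (10, 7, -15), (-15, 23, 2), (2, 25, -3), (-3, 23, 10), (10, 17, -9), (-9, 19, 8), … (24 more)
cycles coincide ⇒ equivalent

yes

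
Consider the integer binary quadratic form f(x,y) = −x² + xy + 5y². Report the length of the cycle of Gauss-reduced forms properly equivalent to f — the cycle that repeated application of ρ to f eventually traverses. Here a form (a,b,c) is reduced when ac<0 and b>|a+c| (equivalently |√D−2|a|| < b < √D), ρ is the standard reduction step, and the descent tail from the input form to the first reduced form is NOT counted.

D = 21, ⌊√D⌋ = 4
descent: ρ → (5,-1,-1)
descent: ρ → (-1,3,3)  [lands on river]
river: ρ → (3,3,-1)
ρ-cycle length = 2 (tail of 2 descent steps not counted)

2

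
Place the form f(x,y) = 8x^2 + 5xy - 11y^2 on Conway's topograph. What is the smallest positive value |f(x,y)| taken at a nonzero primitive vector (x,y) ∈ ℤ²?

river: ρ → (-11,17,2)
river: ρ → (2,19,-2)
river: ρ → (-2,17,11)
river: ρ → (11,5,-8)
river: ρ → (-8,11,8)
river: ρ → (8,5,-11)
closes: descent 0, river 6
min |a| on river = 2

2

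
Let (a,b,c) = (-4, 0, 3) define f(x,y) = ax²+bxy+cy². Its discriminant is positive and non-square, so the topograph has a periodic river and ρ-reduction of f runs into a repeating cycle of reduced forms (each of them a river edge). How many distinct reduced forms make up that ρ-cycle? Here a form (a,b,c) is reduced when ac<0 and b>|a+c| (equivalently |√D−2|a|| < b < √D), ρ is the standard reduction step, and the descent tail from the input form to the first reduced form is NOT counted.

D = 48, ⌊√D⌋ = 6
descent: ρ → (3,6,-1)  [lands on river]
river: ρ → (-1,6,3)
ρ-cycle length = 2 (tail of 1 descent step not counted)

2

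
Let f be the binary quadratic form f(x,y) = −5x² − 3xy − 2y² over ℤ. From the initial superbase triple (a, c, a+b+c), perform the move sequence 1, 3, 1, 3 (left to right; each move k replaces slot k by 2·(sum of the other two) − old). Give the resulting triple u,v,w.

start (-5,-2,-10) = (f(1,0),f(0,1),f(1,1))
replace slot 1: 2·((-2)+(-10)) − (-5) = -19 → (-19,-2,-10)
replace slot 3: 2·((-19)+(-2)) − (-10) = -32 → (-19,-2,-32)
replace slot 1: 2·((-2)+(-32)) − (-19) = -49 → (-49,-2,-32)
replace slot 3: 2·((-49)+(-2)) − (-32) = -70 → (-49,-2,-70)

-49,-2,-70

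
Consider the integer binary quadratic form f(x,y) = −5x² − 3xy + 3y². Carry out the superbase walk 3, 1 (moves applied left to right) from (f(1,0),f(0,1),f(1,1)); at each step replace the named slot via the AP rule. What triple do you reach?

start (-5,3,-5) = (f(1,0),f(0,1),f(1,1))
replace slot 3: 2·((-5)+3) − (-5) = 1 → (-5,3,1)
replace slot 1: 2·(3+1) − (-5) = 13 → (13,3,1)

13,3,1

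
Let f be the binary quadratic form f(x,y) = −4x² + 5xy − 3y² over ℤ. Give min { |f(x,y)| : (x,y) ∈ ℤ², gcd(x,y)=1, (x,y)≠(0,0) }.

translate: b→3 (≡-5 mod 8), so (4,-5,3)→(4,3,2)
flip: (4,3,2)→(2,-3,4)
translate: b→1 (≡-3 mod 4), so (2,-3,4)→(2,1,3)
reduced (well bottom): (2,1,3) with a≤c, −a<b≤a
well minimum |f| = |-2| = 2 (negative-definite)

2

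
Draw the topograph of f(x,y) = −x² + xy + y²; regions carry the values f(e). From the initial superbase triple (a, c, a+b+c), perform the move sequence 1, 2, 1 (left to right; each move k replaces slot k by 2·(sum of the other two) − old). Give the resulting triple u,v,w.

start (-1,1,1) = (f(1,0),f(0,1),f(1,1))
replace slot 1: 2·(1+1) − (-1) = 5 → (5,1,1)
replace slot 2: 2·(5+1) − 1 = 11 → (5,11,1)
replace slot 1: 2·(11+1) − 5 = 19 → (19,11,1)

19,11,1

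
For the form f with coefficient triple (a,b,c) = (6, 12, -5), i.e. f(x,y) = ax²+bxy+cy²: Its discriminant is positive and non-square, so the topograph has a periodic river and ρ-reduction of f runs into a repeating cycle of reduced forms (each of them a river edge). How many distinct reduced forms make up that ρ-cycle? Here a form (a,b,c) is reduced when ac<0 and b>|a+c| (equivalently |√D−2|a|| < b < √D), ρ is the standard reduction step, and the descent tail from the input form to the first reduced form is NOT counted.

D = 264, ⌊√D⌋ = 16
river: ρ → (-5,8,10)
river: ρ → (10,12,-3)
river: ρ → (-3,12,10)
river: ρ → (10,8,-5)
river: ρ → (-5,12,6)
river: ρ → (6,12,-5)
ρ-cycle length = 6 (tail of 0 descent steps not counted)

6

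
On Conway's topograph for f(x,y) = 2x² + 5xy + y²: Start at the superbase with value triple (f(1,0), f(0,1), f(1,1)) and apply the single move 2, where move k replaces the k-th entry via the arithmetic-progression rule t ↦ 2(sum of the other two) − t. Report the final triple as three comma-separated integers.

start (2,1,8) = (f(1,0),f(0,1),f(1,1))
replace slot 2: 2·(2+8) − 1 = 19 → (2,19,8)

2,19,8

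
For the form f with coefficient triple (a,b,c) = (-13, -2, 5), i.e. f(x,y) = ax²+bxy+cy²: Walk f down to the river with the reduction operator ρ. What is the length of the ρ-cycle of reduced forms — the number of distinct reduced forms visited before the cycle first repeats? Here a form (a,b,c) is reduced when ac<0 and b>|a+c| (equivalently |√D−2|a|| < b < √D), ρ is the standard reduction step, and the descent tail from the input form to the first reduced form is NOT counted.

D = 264, ⌊√D⌋ = 16
descent: ρ → (5,12,-6)  [lands on river]
river: ρ → (-6,12,5)
river: ρ → (5,8,-10)
river: ρ → (-10,12,3)
river: ρ → (3,12,-10)
river: ρ → (-10,8,5)
ρ-cycle length = 6 (tail of 1 descent step not counted)

6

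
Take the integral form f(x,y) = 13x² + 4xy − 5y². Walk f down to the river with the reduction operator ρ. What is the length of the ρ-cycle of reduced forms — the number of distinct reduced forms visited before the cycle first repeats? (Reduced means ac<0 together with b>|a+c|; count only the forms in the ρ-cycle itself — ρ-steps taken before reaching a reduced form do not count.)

D = 276, ⌊√D⌋ = 16
descent: ρ → (-5,16,1)  [lands on river]
river: ρ → (1,16,-5)
river: ρ → (-5,14,4)
river: ρ → (4,10,-11)
river: ρ → (-11,12,3)
river: ρ → (3,12,-11)
river: ρ → (-11,10,4)
river: ρ → (4,14,-5)
ρ-cycle length = 8 (tail of 1 descent step not counted)

8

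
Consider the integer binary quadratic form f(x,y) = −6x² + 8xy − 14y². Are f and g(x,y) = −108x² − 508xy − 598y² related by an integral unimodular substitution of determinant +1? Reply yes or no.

D₁ = -272, D₂ = -272
f is negative-definite; reduce −f:
−f: translate: b→4 (≡-8 mod 12), so (6,-8,14)→(6,4,12)
−f: reduced (well bottom): (6,4,12) with a≤c, −a<b≤a
flip sign back: reduced form of f is (-6,-4,-12)
g is negative-definite; reduce −g:
−g: translate: b→76 (≡508 mod 216), so (108,508,598)→(108,76,14)
−g: flip: (108,76,14)→(14,-76,108)
−g: translate: b→8 (≡-76 mod 28), so (14,-76,108)→(14,8,6)
−g: flip: (14,8,6)→(6,-8,14)
−g: translate: b→4 (≡-8 mod 12), so (6,-8,14)→(6,4,12)
−g: reduced (well bottom): (6,4,12) with a≤c, −a<b≤a
flip sign back: reduced form of g is (-6,-4,-12)
reduced forms (-6, -4, -12) vs (-6, -4, -12) ⇒ equivalent

yes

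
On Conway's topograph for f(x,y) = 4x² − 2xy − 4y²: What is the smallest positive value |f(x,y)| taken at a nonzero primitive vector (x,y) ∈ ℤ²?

descent: ρ → (-4,2,4)  [lands on river]
river: ρ → (4,6,-2)
river: ρ → (-2,6,4)
river: ρ → (4,2,-4)
river: ρ → (-4,6,2)
river: ρ → (2,6,-4)
closes: descent 1, river 6
min |a| on river = 2

2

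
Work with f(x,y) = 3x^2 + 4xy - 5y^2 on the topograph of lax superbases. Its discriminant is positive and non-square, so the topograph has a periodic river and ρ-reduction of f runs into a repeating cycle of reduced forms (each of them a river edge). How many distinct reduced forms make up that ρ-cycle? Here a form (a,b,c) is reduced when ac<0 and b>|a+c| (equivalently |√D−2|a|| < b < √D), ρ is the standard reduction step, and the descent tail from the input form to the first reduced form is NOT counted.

D = 76, ⌊√D⌋ = 8
river: ρ → (-5,6,2)
river: ρ → (2,6,-5)
river: ρ → (-5,4,3)
river: ρ → (3,8,-1)
river: ρ → (-1,8,3)
river: ρ → (3,4,-5)
ρ-cycle length = 6 (tail of 0 descent steps not counted)

6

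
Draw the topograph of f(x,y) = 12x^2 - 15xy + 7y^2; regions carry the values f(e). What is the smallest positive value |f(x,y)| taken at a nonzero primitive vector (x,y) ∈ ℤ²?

translate: b→9 (≡-15 mod 24), so (12,-15,7)→(12,9,4)
flip: (12,9,4)→(4,-9,12)
translate: b→-1 (≡-9 mod 8), so (4,-9,12)→(4,-1,7)
reduced (well bottom): (4,-1,7) with a≤c, −a<b≤a
well minimum = a = 4

4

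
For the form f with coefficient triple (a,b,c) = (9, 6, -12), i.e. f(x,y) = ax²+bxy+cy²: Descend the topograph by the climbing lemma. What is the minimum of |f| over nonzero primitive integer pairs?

river: ρ → (-12,18,3)
river: ρ → (3,18,-12)
river: ρ → (-12,6,9)
river: ρ → (9,12,-9)
river: ρ → (-9,6,12)
river: ρ → (12,18,-3)
river: ρ → (-3,18,12)
river: ρ → (12,6,-9)
river: ρ → (-9,12,9)
river: ρ → (9,6,-12)
closes: descent 0, river 10
min |a| on river = 3

3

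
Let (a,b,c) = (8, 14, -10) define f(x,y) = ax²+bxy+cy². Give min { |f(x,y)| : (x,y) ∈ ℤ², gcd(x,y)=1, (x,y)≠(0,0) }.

river: ρ → (-10,6,12)
river: ρ → (12,18,-4)
river: ρ → (-4,22,2)
river: ρ → (2,22,-4)
river: ρ → (-4,18,12)
river: ρ → (12,6,-10)
river: ρ → (-10,14,8)
river: ρ → (8,18,-6)
river: ρ → (-6,18,8)
river: ρ → (8,14,-10)
closes: descent 0, river 10
min |a| on river = 2

2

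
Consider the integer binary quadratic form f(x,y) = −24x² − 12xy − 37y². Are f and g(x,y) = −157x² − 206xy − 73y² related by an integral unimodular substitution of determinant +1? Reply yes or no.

D₁ = -3408, D₂ = -3408
f is negative-definite; reduce −f:
−f: reduced (well bottom): (24,12,37) with a≤c, −a<b≤a
flip sign back: reduced form of f is (-24,-12,-37)
g is negative-definite; reduce −g:
−g: translate: b→-108 (≡206 mod 314), so (157,206,73)→(157,-108,24)
−g: flip: (157,-108,24)→(24,108,157)
−g: translate: b→12 (≡108 mod 48), so (24,108,157)→(24,12,37)
−g: reduced (well bottom): (24,12,37) with a≤c, −a<b≤a
flip sign back: reduced form of g is (-24,-12,-37)
reduced forms (-24, -12, -37) vs (-24, -12, -37) ⇒ equivalent

yes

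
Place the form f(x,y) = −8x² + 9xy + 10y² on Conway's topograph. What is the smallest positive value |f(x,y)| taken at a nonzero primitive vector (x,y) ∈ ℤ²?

river: ρ → (10,11,-7)
river: ρ → (-7,17,4)
river: ρ → (4,15,-11)
river: ρ → (-11,7,8)
river: ρ → (8,9,-10)
river: ρ → (-10,11,7)
river: ρ → (7,17,-4)
river: ρ → (-4,15,11)
river: ρ → (11,7,-8)
river: ρ → (-8,9,10)
closes: descent 0, river 10
min |a| on river = 4

4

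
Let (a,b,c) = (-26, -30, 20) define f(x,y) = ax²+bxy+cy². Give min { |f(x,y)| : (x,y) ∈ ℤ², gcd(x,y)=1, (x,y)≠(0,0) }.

descent: ρ → (20,30,-26)  [lands on river]
river: ρ → (-26,22,24)
river: ρ → (24,26,-24)
river: ρ → (-24,22,26)
river: ρ → (26,30,-20)
river: ρ → (-20,50,6)
river: ρ → (6,46,-36)
river: ρ → (-36,26,16)
river: ρ → (16,38,-24)
river: ρ → (-24,10,30)
river: ρ → (30,50,-4)
river: ρ → (-4,54,4)
river: ρ → (4,50,-30)
river: ρ → (-30,10,24)
river: ρ → (24,38,-16)
river: ρ → (-16,26,36)
river: ρ → (36,46,-6)
river: ρ → (-6,50,20)
closes: descent 1, river 18
min |a| on river = 4

4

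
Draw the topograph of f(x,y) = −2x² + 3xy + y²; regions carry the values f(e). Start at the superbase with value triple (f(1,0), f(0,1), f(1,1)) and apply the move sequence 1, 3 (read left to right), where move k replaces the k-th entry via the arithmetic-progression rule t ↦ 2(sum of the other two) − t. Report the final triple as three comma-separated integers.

start (-2,1,2) = (f(1,0),f(0,1),f(1,1))
replace slot 1: 2·(1+2) − (-2) = 8 → (8,1,2)
replace slot 3: 2·(8+1) − 2 = 16 → (8,1,16)

8,1,16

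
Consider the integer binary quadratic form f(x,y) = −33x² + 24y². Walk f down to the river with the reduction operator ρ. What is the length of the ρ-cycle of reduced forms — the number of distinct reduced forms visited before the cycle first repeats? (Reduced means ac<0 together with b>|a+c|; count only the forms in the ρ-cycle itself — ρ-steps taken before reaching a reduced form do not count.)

D = 3168, ⌊√D⌋ = 56
descent: ρ → (24,48,-9)  [lands on river]
river: ρ → (-9,42,39)
river: ρ → (39,36,-12)
river: ρ → (-12,36,39)
river: ρ → (39,42,-9)
river: ρ → (-9,48,24)
ρ-cycle length = 6 (tail of 1 descent step not counted)

6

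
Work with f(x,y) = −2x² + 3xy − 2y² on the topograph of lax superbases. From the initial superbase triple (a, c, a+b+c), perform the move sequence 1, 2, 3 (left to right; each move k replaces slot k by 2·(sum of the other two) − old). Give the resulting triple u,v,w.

start (-2,-2,-1) = (f(1,0),f(0,1),f(1,1))
replace slot 1: 2·((-2)+(-1)) − (-2) = -4 → (-4,-2,-1)
replace slot 2: 2·((-4)+(-1)) − (-2) = -8 → (-4,-8,-1)
replace slot 3: 2·((-4)+(-8)) − (-1) = -23 → (-4,-8,-23)

-4,-8,-23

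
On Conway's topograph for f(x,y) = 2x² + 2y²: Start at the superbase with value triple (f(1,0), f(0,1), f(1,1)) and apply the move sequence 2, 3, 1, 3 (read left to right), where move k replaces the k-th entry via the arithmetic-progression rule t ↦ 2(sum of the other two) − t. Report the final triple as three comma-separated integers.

start (2,2,4) = (f(1,0),f(0,1),f(1,1))
replace slot 2: 2·(2+4) − 2 = 10 → (2,10,4)
replace slot 3: 2·(2+10) − 4 = 20 → (2,10,20)
replace slot 1: 2·(10+20) − 2 = 58 → (58,10,20)
replace slot 3: 2·(58+10) − 20 = 116 → (58,10,116)

58,10,116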